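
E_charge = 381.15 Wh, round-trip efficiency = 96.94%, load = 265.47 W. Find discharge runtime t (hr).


Step 1: E_discharge = eta/100 * E_charge = 96.94/100 * 381.15 = 369.49 Wh
Step 2: t = E_discharge / P = 369.49 / 265.47 = 1.392 hr

1.392 hr


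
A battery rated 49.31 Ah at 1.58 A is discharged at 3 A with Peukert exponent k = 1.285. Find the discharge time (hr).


Step 1: t_rated = C / I_rated = 49.31 / 1.58 = 31.209 hr
Step 2: ratio = 1.58 / 3 = 0.52667
Step 3: ratio^k = 0.52667^1.285 = 0.43871
Step 4: t = t_rated * ratio^k = 31.209 * 0.43871 = 13.69 hr

13.69 hr


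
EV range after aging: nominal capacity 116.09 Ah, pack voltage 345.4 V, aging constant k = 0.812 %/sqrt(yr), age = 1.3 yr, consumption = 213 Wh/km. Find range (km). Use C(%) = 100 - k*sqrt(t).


Step 1: capacity retention = 100 - 0.812 * sqrt(1.3) = 100 - 0.812 * 1.1402 = 99.074%
Step 2: C_now = 116.09 * 99.074/100 = 115.02 Ah
Step 3: E_pack = V * C_now = 345.4 * 115.02 = 39728 Wh
Step 4: range = E_pack / consumption = 39728 / 213 = 186.5 km

186.5 km


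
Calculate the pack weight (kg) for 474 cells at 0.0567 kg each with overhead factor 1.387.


m_pack = n * m_cell * overhead = 474 * 0.0567 * 1.387 = 37.28 kg

37.28 kg


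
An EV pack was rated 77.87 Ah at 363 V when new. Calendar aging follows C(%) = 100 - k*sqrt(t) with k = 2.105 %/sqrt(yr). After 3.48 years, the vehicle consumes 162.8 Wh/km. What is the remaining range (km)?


Step 1: capacity retention = 100 - 2.105 * sqrt(3.48) = 100 - 2.105 * 1.8655 = 96.073%
Step 2: C_now = 77.87 * 96.073/100 = 74.812 Ah
Step 3: E_pack = V * C_now = 363 * 74.812 = 27157 Wh
Step 4: range = E_pack / consumption = 27157 / 162.8 = 166.8 km

166.8 km


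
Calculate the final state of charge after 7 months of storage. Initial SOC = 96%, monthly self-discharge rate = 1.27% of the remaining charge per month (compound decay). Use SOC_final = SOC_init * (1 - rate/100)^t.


decay = (1 - 1.27/100)^7 = 0.91442
SOC_final = 96 * 0.91442 = 87.78%

87.78%


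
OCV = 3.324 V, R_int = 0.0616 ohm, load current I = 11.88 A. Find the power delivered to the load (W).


Step 1: V_terminal = OCV - I*R = 3.324 - 11.88 * 0.0616 = 2.5922 V
Step 2: P_out = V_terminal * I = 2.5922 * 11.88 = 30.80 W

30.80 W


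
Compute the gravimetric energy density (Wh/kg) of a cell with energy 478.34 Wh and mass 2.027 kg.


Specific energy = 478.34 Wh / 2.027 kg = 236.0 Wh/kg

236.0 Wh/kg


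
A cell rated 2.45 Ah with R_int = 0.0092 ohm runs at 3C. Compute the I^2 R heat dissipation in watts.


Step 1: I = C_rate * capacity = 3 * 2.45 = 7.35 A
Step 2: Q = I^2 * R = 7.35^2 * 0.0092 = 54.023 * 0.0092 = 0.4970 W

0.4970 W


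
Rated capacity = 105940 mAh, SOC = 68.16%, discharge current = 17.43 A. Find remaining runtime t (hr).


Convert: C_total = 105940 mAh = 105.94 Ah
Step 1: remaining = SOC/100 * C_total = 68.16/100 * 105.94 = 72.209 Ah
Step 2: t = remaining / I = 72.209 / 17.43 = 4.143 hr

4.143 hr


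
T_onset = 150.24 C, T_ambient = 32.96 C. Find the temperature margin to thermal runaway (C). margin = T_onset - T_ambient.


margin = T_onset - T_ambient = 150.24 - 32.96 = 117.28 C

117.28 C


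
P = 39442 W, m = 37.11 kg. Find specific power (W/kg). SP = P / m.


Specific power = 39442 W / 37.11 kg = 1063 W/kg

1063 W/kg


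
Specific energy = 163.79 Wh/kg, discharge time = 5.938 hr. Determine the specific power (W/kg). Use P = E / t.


Specific power = 163.79 Wh/kg / 5.938 hr = 27.58 W/kg

27.58 W/kg


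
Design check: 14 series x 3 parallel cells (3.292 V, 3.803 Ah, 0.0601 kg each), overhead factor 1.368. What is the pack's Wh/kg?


Step 1: V_pack = 14 * 3.292 = 46.088 V
Step 2: C_pack = 3 * 3.803 = 11.409 Ah
Step 3: E_pack = V_pack * C_pack = 46.088 * 11.409 = 525.82 Wh
Step 4: m_pack = 14 * 3 * 0.0601 * 1.368 = 3.4531 kg
Step 5: ED = E_pack / m_pack = 525.82 / 3.4531 = 152.3 Wh/kg

152.3 Wh/kg


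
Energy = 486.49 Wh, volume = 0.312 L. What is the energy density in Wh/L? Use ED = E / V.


Volumetric ED = 486.49 Wh / 0.312 L = 1559 Wh/L

1559 Wh/L


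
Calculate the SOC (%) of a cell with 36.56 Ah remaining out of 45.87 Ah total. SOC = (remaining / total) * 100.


SOC% = 36.56 / 45.87 * 100 = 79.70%

79.70%


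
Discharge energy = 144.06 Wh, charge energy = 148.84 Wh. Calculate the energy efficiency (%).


eta_e = E_dis / E_chg * 100 = 144.06 / 148.84 * 100 = 96.79%

96.79%


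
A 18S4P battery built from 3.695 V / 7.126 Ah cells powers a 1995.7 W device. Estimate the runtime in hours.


Step 1: E_pack = Ns * V_cell * Np * C_cell = 18 * 3.695 * 4 * 7.126 = 1895.8 Wh
Step 2: t = E_pack / P = 1895.8 / 1995.7 = 0.9499 hr

0.9499 hr


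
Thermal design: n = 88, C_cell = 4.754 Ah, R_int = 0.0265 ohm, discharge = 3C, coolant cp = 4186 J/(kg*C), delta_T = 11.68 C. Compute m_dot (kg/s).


Step 1: I = 3 * 4.754 = 14.262 A
Step 2: Q_cell = I^2 * R = 14.262^2 * 0.0265 = 5.3902 W
Step 3: Q_total = 88 * 5.3902 = 474.34 W
Step 4: m_dot = Q_total / (cp * dT) = 474.34 / (4186 * 11.68) = 0.009702 kg/s

0.009702 kg/s


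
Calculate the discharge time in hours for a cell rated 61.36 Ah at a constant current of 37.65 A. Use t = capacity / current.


Runtime = 61.36 Ah / 37.65 A = 1.630 hr

1.630 hr


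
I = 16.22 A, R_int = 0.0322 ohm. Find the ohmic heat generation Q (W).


Q = I^2 * R = 16.22^2 * 0.0322 = 8.471 W

8.471 W


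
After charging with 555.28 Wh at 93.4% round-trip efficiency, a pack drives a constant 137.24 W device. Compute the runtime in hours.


Step 1: E_discharge = eta/100 * E_charge = 93.4/100 * 555.28 = 518.63 Wh
Step 2: t = E_discharge / P = 518.63 / 137.24 = 3.779 hr

3.779 hr


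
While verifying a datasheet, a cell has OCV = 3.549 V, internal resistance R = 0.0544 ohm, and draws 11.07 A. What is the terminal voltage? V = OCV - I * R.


V = OCV - I*R = 3.549 - 11.07 * 0.0544 = 2.947 V

2.947 V


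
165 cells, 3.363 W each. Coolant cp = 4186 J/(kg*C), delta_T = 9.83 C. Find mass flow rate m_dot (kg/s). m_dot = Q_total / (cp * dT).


Q_total = 165 * 3.363 = 554.9 W
m_dot = Q_total / (cp * dT) = 554.9 / (4186 * 9.83) = 0.01349 kg/s

0.01349 kg/s


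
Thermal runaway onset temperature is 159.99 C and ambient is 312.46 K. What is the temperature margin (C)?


Convert: T_ambient = 312.46 K = 39.31 C
margin = 159.99 - 39.31 = 120.68 C

120.68 C


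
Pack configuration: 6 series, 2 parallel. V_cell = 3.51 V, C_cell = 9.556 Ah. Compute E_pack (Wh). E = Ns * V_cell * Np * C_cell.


V_pack = 6 * 3.51 = 21.06 V
C_pack = 2 * 9.556 = 19.112 Ah
E = V_pack * C_pack = 21.06 * 19.112 = 402.5 Wh

402.5 Wh


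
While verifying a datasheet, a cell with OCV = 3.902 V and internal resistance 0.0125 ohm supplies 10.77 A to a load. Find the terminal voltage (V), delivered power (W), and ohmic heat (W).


Step 1: V_terminal = OCV - I*R = 3.902 - 10.77 * 0.0125 = 3.7674 V
Step 2: P_out = V_terminal * I = 3.7674 * 10.77 = 40.57 W
Step 3: Q = I^2 * R = 10.77^2 * 0.0125 = 1.450 W

V=3.7674 V, P=40.57 W, Q=1.450 W


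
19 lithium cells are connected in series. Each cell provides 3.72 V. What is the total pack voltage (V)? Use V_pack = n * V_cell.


V_pack = n * V_cell = 19 * 3.72 = 70.68 V

70.68 V


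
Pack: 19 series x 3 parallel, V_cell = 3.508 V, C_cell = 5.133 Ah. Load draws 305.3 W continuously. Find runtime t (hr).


Step 1: E_pack = Ns * V_cell * Np * C_cell = 19 * 3.508 * 3 * 5.133 = 1026.4 Wh
Step 2: t = E_pack / P = 1026.4 / 305.3 = 3.362 hr

3.362 hr


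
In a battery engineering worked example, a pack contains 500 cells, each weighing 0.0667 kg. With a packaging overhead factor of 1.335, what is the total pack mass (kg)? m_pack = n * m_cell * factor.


Cell mass sum = 500 * 0.0667 = 33.35 kg
With overhead 1.335: m_pack = 33.35 * 1.335 = 44.52 kg

44.52 kg


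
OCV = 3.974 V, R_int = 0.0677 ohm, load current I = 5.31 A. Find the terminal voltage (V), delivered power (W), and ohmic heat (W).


Step 1: V_terminal = OCV - I*R = 3.974 - 5.31 * 0.0677 = 3.6145 V
Step 2: P_out = V_terminal * I = 3.6145 * 5.31 = 19.19 W
Step 3: Q = I^2 * R = 5.31^2 * 0.0677 = 1.909 W

V=3.6145 V, P=19.19 W, Q=1.909 W


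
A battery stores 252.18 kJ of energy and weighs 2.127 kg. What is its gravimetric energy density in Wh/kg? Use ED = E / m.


Convert: E = 252.18 kJ = 70.05 Wh
ED = E / m = 70.05 / 2.127 = 32.93 Wh/kg

32.93 Wh/kg


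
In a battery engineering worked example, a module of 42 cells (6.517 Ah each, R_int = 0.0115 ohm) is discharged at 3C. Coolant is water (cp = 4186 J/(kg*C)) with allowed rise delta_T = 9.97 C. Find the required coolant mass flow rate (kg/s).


Step 1: I = 3 * 6.517 = 19.551 A
Step 2: Q_cell = I^2 * R = 19.551^2 * 0.0115 = 4.3958 W
Step 3: Q_total = 42 * 4.3958 = 184.62 W
Step 4: m_dot = Q_total / (cp * dT) = 184.62 / (4186 * 9.97) = 0.004424 kg/s

0.004424 kg/s


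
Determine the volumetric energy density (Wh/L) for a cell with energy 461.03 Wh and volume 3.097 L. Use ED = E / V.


ED = E / V = 461.03 / 3.097 = 148.9 Wh/L

148.9 Wh/L


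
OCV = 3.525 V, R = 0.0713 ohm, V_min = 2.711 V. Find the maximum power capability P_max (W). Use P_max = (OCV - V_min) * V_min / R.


dV = OCV - V_min = 0.814 V (so I_max = dV / R)
P_max = dV * V_min / R = 0.814 * 2.711 / 0.0713 = 30.95 W

30.95 W


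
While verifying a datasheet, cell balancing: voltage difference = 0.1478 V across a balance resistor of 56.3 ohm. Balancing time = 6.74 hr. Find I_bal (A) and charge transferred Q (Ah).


First, Ohm's law: I_bal = 0.1478 V / 56.3 ohm = 0.0026252 A
Then Q = I * t = 0.0026252 A * 6.74 hr = 0.01769 Ah

I=0.0026252 A, Q=0.01769 Ah


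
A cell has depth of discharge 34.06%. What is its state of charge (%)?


SOC = 100 - DOD = 100 - 34.06 = 65.94%

65.94%


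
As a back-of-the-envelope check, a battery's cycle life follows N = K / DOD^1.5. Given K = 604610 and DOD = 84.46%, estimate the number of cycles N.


Step 1: DOD^1.5 = 84.46^1.5 = 776.21
Step 2: N = 604610 / 776.21 = 778.9 cycles

778.9 cycles


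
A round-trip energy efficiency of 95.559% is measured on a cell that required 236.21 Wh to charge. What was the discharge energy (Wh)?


E_dis = eta/100 * E_chg = 95.559/100 * 236.21 = 225.7 Wh

225.7 Wh


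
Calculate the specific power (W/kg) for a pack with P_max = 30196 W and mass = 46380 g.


Convert: m = 46380 g = 46.38 kg
SP = P / m = 30196 / 46.38 = 651.1 W/kg

651.1 W/kg


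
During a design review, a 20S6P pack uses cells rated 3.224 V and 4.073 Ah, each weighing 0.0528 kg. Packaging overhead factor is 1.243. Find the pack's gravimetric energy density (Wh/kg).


Step 1: V_pack = 20 * 3.224 = 64.48 V
Step 2: C_pack = 6 * 4.073 = 24.438 Ah
Step 3: E_pack = V_pack * C_pack = 64.48 * 24.438 = 1575.8 Wh
Step 4: m_pack = 20 * 6 * 0.0528 * 1.243 = 7.8756 kg
Step 5: ED = E_pack / m_pack = 1575.8 / 7.8756 = 200.1 Wh/kg

200.1 Wh/kg


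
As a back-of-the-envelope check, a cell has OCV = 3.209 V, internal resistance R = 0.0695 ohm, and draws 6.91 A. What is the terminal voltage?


V = OCV - I*R = 3.209 - 6.91 * 0.0695 = 2.729 V

2.729 V


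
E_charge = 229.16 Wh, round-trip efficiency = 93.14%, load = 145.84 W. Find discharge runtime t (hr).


Step 1: E_discharge = eta/100 * E_charge = 93.14/100 * 229.16 = 213.44 Wh
Step 2: t = E_discharge / P = 213.44 / 145.84 = 1.464 hr

1.464 hr


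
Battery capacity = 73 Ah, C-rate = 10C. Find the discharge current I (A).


At 10C: I = 10 * 73 Ah = 730 A

730 A


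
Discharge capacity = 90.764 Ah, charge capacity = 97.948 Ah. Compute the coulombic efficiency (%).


eta_c = Q_dis / Q_chg * 100 = 90.764 / 97.948 * 100 = 92.67%

92.67%


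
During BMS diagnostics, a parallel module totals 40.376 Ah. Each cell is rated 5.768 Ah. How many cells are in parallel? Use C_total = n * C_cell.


n = C_total / C_cell = 40.376 / 5.768 = 7

7


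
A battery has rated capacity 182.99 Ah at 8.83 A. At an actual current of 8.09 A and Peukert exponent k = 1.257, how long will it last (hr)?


Step 1: t_rated = C / I_rated = 182.99 / 8.83 = 20.724 hr
Step 2: ratio = 8.83 / 8.09 = 1.0915
Step 3: ratio^k = 1.0915^1.257 = 1.1163
Step 4: t = t_rated * ratio^k = 20.724 * 1.1163 = 23.13 hr

23.13 hr


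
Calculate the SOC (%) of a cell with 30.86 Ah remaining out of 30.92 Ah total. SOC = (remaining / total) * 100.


SOC% = 30.86 / 30.92 * 100 = 99.81%

99.81%


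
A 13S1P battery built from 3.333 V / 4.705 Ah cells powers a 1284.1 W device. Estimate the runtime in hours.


Step 1: E_pack = Ns * V_cell * Np * C_cell = 13 * 3.333 * 1 * 4.705 = 203.86 Wh
Step 2: t = E_pack / P = 203.86 / 1284.1 = 0.1588 hr

0.1588 hr


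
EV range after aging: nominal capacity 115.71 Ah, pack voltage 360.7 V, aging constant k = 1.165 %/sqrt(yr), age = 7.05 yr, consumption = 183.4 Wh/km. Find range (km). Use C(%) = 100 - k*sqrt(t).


Step 1: capacity retention = 100 - 1.165 * sqrt(7.05) = 100 - 1.165 * 2.6552 = 96.907%
Step 2: C_now = 115.71 * 96.907/100 = 112.13 Ah
Step 3: E_pack = V * C_now = 360.7 * 112.13 = 40445 Wh
Step 4: range = E_pack / consumption = 40445 / 183.4 = 220.5 km

220.5 km


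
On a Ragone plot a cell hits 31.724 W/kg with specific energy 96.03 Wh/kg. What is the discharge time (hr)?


t = E / P = 96.03 / 31.724 = 3.027 hr

3.027 hr


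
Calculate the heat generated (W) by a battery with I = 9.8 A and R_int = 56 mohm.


Convert: R = 56 mohm = 0.056 ohm
Q = I^2 * R = 9.8^2 * 0.056 = 5.378 W

5.378 W


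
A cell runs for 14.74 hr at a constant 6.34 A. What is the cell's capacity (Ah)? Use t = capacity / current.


C = I * t = 6.34 * 14.74 = 93.45 Ah

93.45 Ah


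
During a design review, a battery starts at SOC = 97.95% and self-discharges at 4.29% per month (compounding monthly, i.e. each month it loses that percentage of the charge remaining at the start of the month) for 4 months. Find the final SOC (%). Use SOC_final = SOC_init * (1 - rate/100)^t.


Monthly retention factor = 1 - 4.29/100 = 0.9571
Over 4 months: factor^4 = 0.83913
SOC_final = 97.95 * 0.83913 = 82.19%

82.19%


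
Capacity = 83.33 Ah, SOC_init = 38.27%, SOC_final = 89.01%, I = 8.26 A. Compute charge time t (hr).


Step 1: dSOC = 89.01% - 38.27% = 50.74%
Step 2: delta_Ah = 83.33 * 50.74 / 100 = 42.282 Ah
Step 3: t = 42.282 / 8.26 = 5.119 hr

5.119 hr


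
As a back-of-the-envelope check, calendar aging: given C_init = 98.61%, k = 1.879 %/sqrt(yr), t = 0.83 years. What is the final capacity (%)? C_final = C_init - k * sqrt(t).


sqrt(t) = sqrt(0.83) = 0.91104
C_final = 98.61 - 1.879 * 0.91104 = 96.90%

96.90%


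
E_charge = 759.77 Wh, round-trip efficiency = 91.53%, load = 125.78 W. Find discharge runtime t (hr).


Step 1: E_discharge = eta/100 * E_charge = 91.53/100 * 759.77 = 695.42 Wh
Step 2: t = E_discharge / P = 695.42 / 125.78 = 5.529 hr

5.529 hr


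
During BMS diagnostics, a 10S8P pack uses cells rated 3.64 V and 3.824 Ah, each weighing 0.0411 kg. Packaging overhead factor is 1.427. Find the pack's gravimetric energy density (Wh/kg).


Step 1: V_pack = 10 * 3.64 = 36.4 V
Step 2: C_pack = 8 * 3.824 = 30.592 Ah
Step 3: E_pack = V_pack * C_pack = 36.4 * 30.592 = 1113.5 Wh
Step 4: m_pack = 10 * 8 * 0.0411 * 1.427 = 4.692 kg
Step 5: ED = E_pack / m_pack = 1113.5 / 4.692 = 237.3 Wh/kg

237.3 Wh/kg


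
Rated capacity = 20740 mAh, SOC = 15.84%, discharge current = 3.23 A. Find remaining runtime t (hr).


Convert: C_total = 20740 mAh = 20.74 Ah
Step 1: remaining = SOC/100 * C_total = 15.84/100 * 20.74 = 3.2852 Ah
Step 2: t = remaining / I = 3.2852 / 3.23 = 1.017 hr

1.017 hr


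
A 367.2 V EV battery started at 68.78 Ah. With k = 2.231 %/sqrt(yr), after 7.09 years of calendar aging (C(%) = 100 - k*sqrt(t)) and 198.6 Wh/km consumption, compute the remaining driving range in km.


Step 1: capacity retention = 100 - 2.231 * sqrt(7.09) = 100 - 2.231 * 2.6627 = 94.06%
Step 2: C_now = 68.78 * 94.06/100 = 64.694 Ah
Step 3: E_pack = V * C_now = 367.2 * 64.694 = 23756 Wh
Step 4: range = E_pack / consumption = 23756 / 198.6 = 119.6 km

119.6 km


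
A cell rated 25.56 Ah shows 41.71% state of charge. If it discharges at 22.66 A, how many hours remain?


Step 1: remaining = SOC/100 * C_total = 41.71/100 * 25.56 = 10.661 Ah
Step 2: t = remaining / I = 10.661 / 22.66 = 0.4705 hr

0.4705 hr


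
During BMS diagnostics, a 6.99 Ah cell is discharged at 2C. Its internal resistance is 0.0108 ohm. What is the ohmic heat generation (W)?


Step 1: I = C_rate * capacity = 2 * 6.99 = 13.98 A
Step 2: Q = I^2 * R = 13.98^2 * 0.0108 = 195.44 * 0.0108 = 2.111 W

2.111 W


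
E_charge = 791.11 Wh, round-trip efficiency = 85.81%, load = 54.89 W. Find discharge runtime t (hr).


Step 1: E_discharge = eta/100 * E_charge = 85.81/100 * 791.11 = 678.85 Wh
Step 2: t = E_discharge / P = 678.85 / 54.89 = 12.37 hr

12.37 hr


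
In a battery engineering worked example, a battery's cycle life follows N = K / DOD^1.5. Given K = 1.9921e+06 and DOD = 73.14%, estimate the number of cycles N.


Step 1: DOD^1.5 = 73.14^1.5 = 625.51
Step 2: N = 1.9921e+06 / 625.51 = 3185 cycles

3185 cycles


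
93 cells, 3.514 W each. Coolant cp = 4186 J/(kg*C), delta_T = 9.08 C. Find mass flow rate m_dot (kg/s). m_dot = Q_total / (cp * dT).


Q_total = 93 * 3.514 = 326.8 W
m_dot = Q_total / (cp * dT) = 326.8 / (4186 * 9.08) = 0.008598 kg/s

0.008598 kg/s


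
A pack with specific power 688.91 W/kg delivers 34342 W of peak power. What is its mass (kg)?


m = P / SP = 34342 / 688.91 = 49.85 kg

49.85 kg


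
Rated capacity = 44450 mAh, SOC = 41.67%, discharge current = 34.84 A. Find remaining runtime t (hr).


Convert: C_total = 44450 mAh = 44.45 Ah
Step 1: remaining = SOC/100 * C_total = 41.67/100 * 44.45 = 18.522 Ah
Step 2: t = remaining / I = 18.522 / 34.84 = 0.5316 hr

0.5316 hr


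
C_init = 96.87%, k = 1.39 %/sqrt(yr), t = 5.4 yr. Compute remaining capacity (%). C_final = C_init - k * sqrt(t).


Step 1: sqrt(5.4 yr) = 2.3238
Step 2: drop = 1.39 * 2.3238 = 3.2301
Step 3: C_final = 96.87 - 3.2301 = 93.64%

93.64%


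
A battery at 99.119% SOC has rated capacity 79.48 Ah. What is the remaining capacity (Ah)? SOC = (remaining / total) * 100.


remaining = SOC / 100 * total = 99.119 / 100 * 79.48 = 78.78 Ah

78.78 Ah


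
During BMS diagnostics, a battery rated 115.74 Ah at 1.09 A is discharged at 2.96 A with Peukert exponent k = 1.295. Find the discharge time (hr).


Step 1: t_rated = C / I_rated = 115.74 / 1.09 = 106.18 hr
Step 2: ratio = 1.09 / 2.96 = 0.36824
Step 3: ratio^k = 0.36824^1.295 = 0.27425
Step 4: t = t_rated * ratio^k = 106.18 * 0.27425 = 29.12 hr

29.12 hr


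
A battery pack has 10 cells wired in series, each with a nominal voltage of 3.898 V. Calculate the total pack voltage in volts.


V_pack = n * V_cell = 10 * 3.898 = 38.98 V

38.98 V


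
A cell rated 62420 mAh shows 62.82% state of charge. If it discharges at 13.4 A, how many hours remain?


Convert: C_total = 62420 mAh = 62.42 Ah
Step 1: remaining = SOC/100 * C_total = 62.82/100 * 62.42 = 39.212 Ah
Step 2: t = remaining / I = 39.212 / 13.4 = 2.926 hr

2.926 hr


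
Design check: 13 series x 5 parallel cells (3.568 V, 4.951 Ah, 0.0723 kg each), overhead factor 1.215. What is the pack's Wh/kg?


Step 1: V_pack = 13 * 3.568 = 46.384 V
Step 2: C_pack = 5 * 4.951 = 24.755 Ah
Step 3: E_pack = V_pack * C_pack = 46.384 * 24.755 = 1148.2 Wh
Step 4: m_pack = 13 * 5 * 0.0723 * 1.215 = 5.7099 kg
Step 5: ED = E_pack / m_pack = 1148.2 / 5.7099 = 201.1 Wh/kg

201.1 Wh/kg


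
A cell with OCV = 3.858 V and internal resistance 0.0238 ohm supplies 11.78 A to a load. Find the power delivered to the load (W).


Step 1: V_terminal = OCV - I*R = 3.858 - 11.78 * 0.0238 = 3.5776 V
Step 2: P_out = V_terminal * I = 3.5776 * 11.78 = 42.14 W

42.14 W


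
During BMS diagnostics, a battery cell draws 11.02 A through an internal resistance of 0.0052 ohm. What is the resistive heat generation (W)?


Q = I^2 * R = 11.02^2 * 0.0052 = 0.6315 W

0.6315 W


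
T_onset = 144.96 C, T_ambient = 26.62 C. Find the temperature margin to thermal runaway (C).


Safety margin = 144.96 C - 26.62 C = 118.34 C

118.34 C


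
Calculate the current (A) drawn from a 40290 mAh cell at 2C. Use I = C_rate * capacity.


Convert: capacity = 40290 mAh = 40.29 Ah
At 2C: I = 2 * 40.29 Ah = 80.58 A

80.58 A


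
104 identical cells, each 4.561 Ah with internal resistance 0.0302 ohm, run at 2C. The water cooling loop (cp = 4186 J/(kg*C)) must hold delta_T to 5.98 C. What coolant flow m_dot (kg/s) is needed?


Step 1: I = 2 * 4.561 = 9.122 A
Step 2: Q_cell = I^2 * R = 9.122^2 * 0.0302 = 2.513 W
Step 3: Q_total = 104 * 2.513 = 261.35 W
Step 4: m_dot = Q_total / (cp * dT) = 261.35 / (4186 * 5.98) = 0.01044 kg/s

0.01044 kg/s


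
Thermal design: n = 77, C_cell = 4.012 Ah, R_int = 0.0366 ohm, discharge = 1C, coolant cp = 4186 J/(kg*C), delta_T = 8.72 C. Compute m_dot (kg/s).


Step 1: I = 1 * 4.012 = 4.012 A
Step 2: Q_cell = I^2 * R = 4.012^2 * 0.0366 = 0.58912 W
Step 3: Q_total = 77 * 0.58912 = 45.362 W
Step 4: m_dot = Q_total / (cp * dT) = 45.362 / (4186 * 8.72) = 0.001243 kg/s

0.001243 kg/s


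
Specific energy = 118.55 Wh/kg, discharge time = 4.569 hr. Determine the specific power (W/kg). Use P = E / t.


P_specific = E / t = 118.55 / 4.569 = 25.95 W/kg

25.95 W/kg


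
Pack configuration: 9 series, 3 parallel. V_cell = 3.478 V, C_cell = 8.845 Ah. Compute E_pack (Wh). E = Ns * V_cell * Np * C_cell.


V_pack = 9 * 3.478 = 31.302 V
C_pack = 3 * 8.845 = 26.535 Ah
E = V_pack * C_pack = 31.302 * 26.535 = 830.6 Wh

830.6 Wh


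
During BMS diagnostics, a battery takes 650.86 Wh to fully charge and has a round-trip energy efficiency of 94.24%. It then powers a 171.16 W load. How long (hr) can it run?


Step 1: E_discharge = eta/100 * E_charge = 94.24/100 * 650.86 = 613.37 Wh
Step 2: t = E_discharge / P = 613.37 / 171.16 = 3.584 hr

3.584 hr


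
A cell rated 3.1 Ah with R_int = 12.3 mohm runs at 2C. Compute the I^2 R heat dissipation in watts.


Convert: R = 12.3 mohm = 0.0123 ohm
Step 1: I = C_rate * capacity = 2 * 3.1 = 6.2 A
Step 2: Q = I^2 * R = 6.2^2 * 0.0123 = 38.44 * 0.0123 = 0.4728 W

0.4728 W


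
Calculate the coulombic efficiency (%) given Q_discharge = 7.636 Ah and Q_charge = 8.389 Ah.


Coulombic efficiency = 7.636/8.389 * 100% = 91.02%

91.02%


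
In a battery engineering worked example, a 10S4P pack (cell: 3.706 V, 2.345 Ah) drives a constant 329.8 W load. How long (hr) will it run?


Step 1: E_pack = Ns * V_cell * Np * C_cell = 10 * 3.706 * 4 * 2.345 = 347.62 Wh
Step 2: t = E_pack / P = 347.62 / 329.8 = 1.054 hr

1.054 hr


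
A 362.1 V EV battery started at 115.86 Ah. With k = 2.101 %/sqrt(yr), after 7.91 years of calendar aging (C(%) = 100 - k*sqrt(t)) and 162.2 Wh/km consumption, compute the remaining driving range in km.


Step 1: capacity retention = 100 - 2.101 * sqrt(7.91) = 100 - 2.101 * 2.8125 = 94.091%
Step 2: C_now = 115.86 * 94.091/100 = 109.01 Ah
Step 3: E_pack = V * C_now = 362.1 * 109.01 = 39473 Wh
Step 4: range = E_pack / consumption = 39473 / 162.2 = 243.4 km

243.4 km


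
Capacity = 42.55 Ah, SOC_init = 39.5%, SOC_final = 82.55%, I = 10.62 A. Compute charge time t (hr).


delta_Ah = 42.55 * (82.55 - 39.5) / 100 = 18.318 Ah
t = delta_Ah / I = 18.318 / 10.62 = 1.725 hr

1.725 hr


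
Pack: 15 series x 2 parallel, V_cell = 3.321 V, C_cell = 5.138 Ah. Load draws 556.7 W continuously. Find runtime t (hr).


Step 1: E_pack = Ns * V_cell * Np * C_cell = 15 * 3.321 * 2 * 5.138 = 511.9 Wh
Step 2: t = E_pack / P = 511.9 / 556.7 = 0.9195 hr

0.9195 hr


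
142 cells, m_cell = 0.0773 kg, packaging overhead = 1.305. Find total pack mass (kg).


m_pack = n * m_cell * overhead = 142 * 0.0773 * 1.305 = 14.32 kg

14.32 kg


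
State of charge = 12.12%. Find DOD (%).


DOD = 100 - SOC = 100 - 12.12 = 87.88%

87.88%


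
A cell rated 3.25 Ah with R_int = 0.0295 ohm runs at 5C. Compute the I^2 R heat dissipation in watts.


Step 1: I = C_rate * capacity = 5 * 3.25 = 16.25 A
Step 2: Q = I^2 * R = 16.25^2 * 0.0295 = 264.06 * 0.0295 = 7.790 W

7.790 W


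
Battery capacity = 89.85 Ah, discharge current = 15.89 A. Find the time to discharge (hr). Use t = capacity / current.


t = capacity / current = 89.85 / 15.89 = 5.654 hr

5.654 hr


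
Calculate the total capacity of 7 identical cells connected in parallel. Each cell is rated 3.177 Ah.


C_total = 7 * 3.177 = 22.239 Ah

22.239 Ah


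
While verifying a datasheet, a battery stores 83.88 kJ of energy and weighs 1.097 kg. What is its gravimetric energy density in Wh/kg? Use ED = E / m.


Convert: E = 83.88 kJ = 23.3 Wh
ED = E / m = 23.3 / 1.097 = 21.24 Wh/kg

21.24 Wh/kg


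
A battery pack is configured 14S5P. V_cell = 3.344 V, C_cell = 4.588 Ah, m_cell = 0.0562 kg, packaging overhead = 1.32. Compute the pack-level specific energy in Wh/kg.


Step 1: V_pack = 14 * 3.344 = 46.816 V
Step 2: C_pack = 5 * 4.588 = 22.94 Ah
Step 3: E_pack = V_pack * C_pack = 46.816 * 22.94 = 1074 Wh
Step 4: m_pack = 14 * 5 * 0.0562 * 1.32 = 5.1929 kg
Step 5: ED = E_pack / m_pack = 1074 / 5.1929 = 206.8 Wh/kg

206.8 Wh/kg


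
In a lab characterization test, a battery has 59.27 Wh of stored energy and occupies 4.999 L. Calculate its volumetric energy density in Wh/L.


Volumetric ED = 59.27 Wh / 4.999 L = 11.86 Wh/L

11.86 Wh/L


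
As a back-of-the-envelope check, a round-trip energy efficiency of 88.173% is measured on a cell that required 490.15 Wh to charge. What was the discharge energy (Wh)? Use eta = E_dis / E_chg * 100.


E_dis = eta/100 * E_chg = 88.173/100 * 490.15 = 432.2 Wh

432.2 Wh


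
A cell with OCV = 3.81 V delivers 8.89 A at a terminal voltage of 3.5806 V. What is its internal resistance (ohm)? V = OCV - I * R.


R = (OCV - V) / I = (3.81 - 3.5806) / 8.89 = 0.02580 ohm

0.02580 ohm


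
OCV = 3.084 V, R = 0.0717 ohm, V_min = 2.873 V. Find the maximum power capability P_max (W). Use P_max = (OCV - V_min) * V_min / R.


dV = OCV - V_min = 0.211 V (so I_max = dV / R)
P_max = dV * V_min / R = 0.211 * 2.873 / 0.0717 = 8.455 W

8.455 W


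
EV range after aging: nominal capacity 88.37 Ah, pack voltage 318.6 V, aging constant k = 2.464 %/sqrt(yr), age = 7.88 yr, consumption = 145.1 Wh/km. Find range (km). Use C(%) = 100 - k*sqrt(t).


Step 1: capacity retention = 100 - 2.464 * sqrt(7.88) = 100 - 2.464 * 2.8071 = 93.083%
Step 2: C_now = 88.37 * 93.083/100 = 82.257 Ah
Step 3: E_pack = V * C_now = 318.6 * 82.257 = 26207 Wh
Step 4: range = E_pack / consumption = 26207 / 145.1 = 180.6 km

180.6 km


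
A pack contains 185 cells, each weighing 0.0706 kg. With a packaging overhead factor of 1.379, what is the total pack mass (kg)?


m_pack = n * m_cell * overhead = 185 * 0.0706 * 1.379 = 18.01 kg

18.01 kg


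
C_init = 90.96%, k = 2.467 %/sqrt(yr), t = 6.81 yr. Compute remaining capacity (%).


sqrt(t) = sqrt(6.81) = 2.6096
C_final = 90.96 - 2.467 * 2.6096 = 84.52%

84.52%


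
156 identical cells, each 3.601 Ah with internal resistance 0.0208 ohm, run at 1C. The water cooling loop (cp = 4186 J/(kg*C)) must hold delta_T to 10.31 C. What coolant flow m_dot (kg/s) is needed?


Step 1: I = 1 * 3.601 = 3.601 A
Step 2: Q_cell = I^2 * R = 3.601^2 * 0.0208 = 0.26972 W
Step 3: Q_total = 156 * 0.26972 = 42.076 W
Step 4: m_dot = Q_total / (cp * dT) = 42.076 / (4186 * 10.31) = 9.749e-04 kg/s

9.749e-04 kg/s


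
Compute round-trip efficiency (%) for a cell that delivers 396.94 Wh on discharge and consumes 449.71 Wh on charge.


Round-trip efficiency = 396.94/449.71 * 100% = 88.27%

88.27%


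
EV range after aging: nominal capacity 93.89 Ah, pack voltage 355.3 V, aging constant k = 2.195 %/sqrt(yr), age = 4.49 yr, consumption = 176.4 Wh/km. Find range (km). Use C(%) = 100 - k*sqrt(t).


Step 1: capacity retention = 100 - 2.195 * sqrt(4.49) = 100 - 2.195 * 2.119 = 95.349%
Step 2: C_now = 93.89 * 95.349/100 = 89.523 Ah
Step 3: E_pack = V * C_now = 355.3 * 89.523 = 31808 Wh
Step 4: range = E_pack / consumption = 31808 / 176.4 = 180.3 km

180.3 km


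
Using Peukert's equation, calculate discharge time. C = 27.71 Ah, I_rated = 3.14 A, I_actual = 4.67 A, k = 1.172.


t_rated = C / I_rated = 27.71 / 3.14 = 8.8248 hr
(I_rated/I)^k = (0.67238)^1.172 = 0.62801
t = t_rated * (I_rated/I)^k = 8.8248 * 0.62801 = 5.542 hr

5.542 hr


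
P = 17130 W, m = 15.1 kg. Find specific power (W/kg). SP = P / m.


Specific power = 17130 W / 15.1 kg = 1134 W/kg

1134 W/kg


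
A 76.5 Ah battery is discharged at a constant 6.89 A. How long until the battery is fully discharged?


Runtime = 76.5 Ah / 6.89 A = 11.10 hr

11.10 hr


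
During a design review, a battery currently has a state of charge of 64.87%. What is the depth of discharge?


DOD = 100 - SOC = 100 - 64.87 = 35.13%

35.13%


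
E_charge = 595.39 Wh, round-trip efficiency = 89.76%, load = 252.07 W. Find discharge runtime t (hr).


Step 1: E_discharge = eta/100 * E_charge = 89.76/100 * 595.39 = 534.42 Wh
Step 2: t = E_discharge / P = 534.42 / 252.07 = 2.120 hr

2.120 hr


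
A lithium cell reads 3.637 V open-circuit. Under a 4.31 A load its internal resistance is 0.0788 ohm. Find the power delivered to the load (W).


Step 1: V_terminal = OCV - I*R = 3.637 - 4.31 * 0.0788 = 3.2974 V
Step 2: P_out = V_terminal * I = 3.2974 * 4.31 = 14.21 W

14.21 W


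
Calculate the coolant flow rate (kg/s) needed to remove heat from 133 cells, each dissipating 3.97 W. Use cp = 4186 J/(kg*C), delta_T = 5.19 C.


Q_total = 133 * 3.97 = 528.01 W
m_dot = Q_total / (cp * dT) = 528.01 / (4186 * 5.19) = 0.02430 kg/s

0.02430 kg/s


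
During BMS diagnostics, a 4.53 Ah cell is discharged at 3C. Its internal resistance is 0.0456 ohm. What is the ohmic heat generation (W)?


Step 1: I = C_rate * capacity = 3 * 4.53 = 13.59 A
Step 2: Q = I^2 * R = 13.59^2 * 0.0456 = 184.69 * 0.0456 = 8.422 W

8.422 W


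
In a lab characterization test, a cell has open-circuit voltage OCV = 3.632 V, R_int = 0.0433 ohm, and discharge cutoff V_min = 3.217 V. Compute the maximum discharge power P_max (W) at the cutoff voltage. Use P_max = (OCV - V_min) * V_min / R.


P_max = (OCV - V_min) * V_min / R = (3.632 - 3.217) * 3.217 / 0.0433 = 0.415 * 3.217 / 0.0433 = 30.83 W

30.83 W


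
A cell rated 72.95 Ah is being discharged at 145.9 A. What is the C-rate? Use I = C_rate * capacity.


C_rate = I / capacity = 145.9 / 72.95 = 2C

2C


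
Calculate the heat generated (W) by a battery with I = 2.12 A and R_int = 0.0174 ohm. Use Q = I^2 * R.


Q = I^2 * R = 2.12^2 * 0.0174 = 0.07820 W

0.07820 W


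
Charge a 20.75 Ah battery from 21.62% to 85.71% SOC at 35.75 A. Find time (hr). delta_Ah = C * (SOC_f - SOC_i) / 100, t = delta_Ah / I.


delta_Ah = 20.75 * (85.71 - 21.62) / 100 = 13.299 Ah
t = delta_Ah / I = 13.299 / 35.75 = 0.3720 hr

0.3720 hr


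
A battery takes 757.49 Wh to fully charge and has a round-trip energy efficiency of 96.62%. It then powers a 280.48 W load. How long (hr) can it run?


Step 1: E_discharge = eta/100 * E_charge = 96.62/100 * 757.49 = 731.89 Wh
Step 2: t = E_discharge / P = 731.89 / 280.48 = 2.609 hr

2.609 hr


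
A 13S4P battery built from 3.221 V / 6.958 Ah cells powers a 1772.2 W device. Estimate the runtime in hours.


Step 1: E_pack = Ns * V_cell * Np * C_cell = 13 * 3.221 * 4 * 6.958 = 1165.4 Wh
Step 2: t = E_pack / P = 1165.4 / 1772.2 = 0.6576 hr

0.6576 hr


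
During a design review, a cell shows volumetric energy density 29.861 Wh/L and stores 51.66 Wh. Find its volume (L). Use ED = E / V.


V = E / ED = 51.66 / 29.861 = 1.730 L

1.730 L


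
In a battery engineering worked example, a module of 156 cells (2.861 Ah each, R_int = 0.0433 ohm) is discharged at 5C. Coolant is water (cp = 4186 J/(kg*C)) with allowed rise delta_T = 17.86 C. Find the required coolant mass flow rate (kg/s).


Step 1: I = 5 * 2.861 = 14.305 A
Step 2: Q_cell = I^2 * R = 14.305^2 * 0.0433 = 8.8606 W
Step 3: Q_total = 156 * 8.8606 = 1382.3 W
Step 4: m_dot = Q_total / (cp * dT) = 1382.3 / (4186 * 17.86) = 0.01849 kg/s

0.01849 kg/s


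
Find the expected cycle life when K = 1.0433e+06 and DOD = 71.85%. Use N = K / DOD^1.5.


DOD^1.5 = 609.03
N = K / DOD^1.5 = 1.0433e+06 / 609.03 = 1713

1713 cycles


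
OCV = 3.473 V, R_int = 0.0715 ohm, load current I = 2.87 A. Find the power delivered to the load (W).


Step 1: V_terminal = OCV - I*R = 3.473 - 2.87 * 0.0715 = 3.2678 V
Step 2: P_out = V_terminal * I = 3.2678 * 2.87 = 9.379 W

9.379 W


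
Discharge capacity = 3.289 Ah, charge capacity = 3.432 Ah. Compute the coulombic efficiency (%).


Coulombic efficiency = 3.289/3.432 * 100% = 95.83%

95.83%


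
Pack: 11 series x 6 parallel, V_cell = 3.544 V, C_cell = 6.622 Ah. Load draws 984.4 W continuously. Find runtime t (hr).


Step 1: E_pack = Ns * V_cell * Np * C_cell = 11 * 3.544 * 6 * 6.622 = 1548.9 Wh
Step 2: t = E_pack / P = 1548.9 / 984.4 = 1.573 hr

1.573 hr


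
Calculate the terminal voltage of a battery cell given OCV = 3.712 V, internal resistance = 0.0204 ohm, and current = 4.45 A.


V = OCV - I*R = 3.712 - 4.45 * 0.0204 = 3.621 V

3.621 V


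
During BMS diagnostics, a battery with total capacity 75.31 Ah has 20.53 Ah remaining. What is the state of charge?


SOC = (remaining / total) * 100 = (20.53 / 75.31) * 100 = 27.26%

27.26%


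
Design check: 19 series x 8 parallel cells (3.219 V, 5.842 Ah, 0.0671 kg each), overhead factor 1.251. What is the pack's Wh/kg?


Step 1: V_pack = 19 * 3.219 = 61.161 V
Step 2: C_pack = 8 * 5.842 = 46.736 Ah
Step 3: E_pack = V_pack * C_pack = 61.161 * 46.736 = 2858.4 Wh
Step 4: m_pack = 19 * 8 * 0.0671 * 1.251 = 12.759 kg
Step 5: ED = E_pack / m_pack = 2858.4 / 12.759 = 224.0 Wh/kg

224.0 Wh/kg


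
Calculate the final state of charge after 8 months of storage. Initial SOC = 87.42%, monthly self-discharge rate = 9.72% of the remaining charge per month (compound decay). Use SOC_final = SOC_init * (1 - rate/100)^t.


decay = (1 - 9.72/100)^8 = 0.4413
SOC_final = 87.42 * 0.4413 = 38.58%

38.58%


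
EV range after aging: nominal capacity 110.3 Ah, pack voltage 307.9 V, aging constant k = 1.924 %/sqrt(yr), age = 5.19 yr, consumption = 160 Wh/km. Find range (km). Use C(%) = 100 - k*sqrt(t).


Step 1: capacity retention = 100 - 1.924 * sqrt(5.19) = 100 - 1.924 * 2.2782 = 95.617%
Step 2: C_now = 110.3 * 95.617/100 = 105.47 Ah
Step 3: E_pack = V * C_now = 307.9 * 105.47 = 32474 Wh
Step 4: range = E_pack / consumption = 32474 / 160 = 203.0 km

203.0 km


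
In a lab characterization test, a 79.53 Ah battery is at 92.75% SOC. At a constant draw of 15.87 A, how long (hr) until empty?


Step 1: remaining = SOC/100 * C_total = 92.75/100 * 79.53 = 73.764 Ah
Step 2: t = remaining / I = 73.764 / 15.87 = 4.648 hr

4.648 hr


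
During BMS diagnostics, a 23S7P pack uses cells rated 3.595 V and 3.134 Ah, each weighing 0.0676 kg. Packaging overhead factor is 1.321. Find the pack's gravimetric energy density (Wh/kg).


Step 1: V_pack = 23 * 3.595 = 82.685 V
Step 2: C_pack = 7 * 3.134 = 21.938 Ah
Step 3: E_pack = V_pack * C_pack = 82.685 * 21.938 = 1813.9 Wh
Step 4: m_pack = 23 * 7 * 0.0676 * 1.321 = 14.377 kg
Step 5: ED = E_pack / m_pack = 1813.9 / 14.377 = 126.2 Wh/kg

126.2 Wh/kg


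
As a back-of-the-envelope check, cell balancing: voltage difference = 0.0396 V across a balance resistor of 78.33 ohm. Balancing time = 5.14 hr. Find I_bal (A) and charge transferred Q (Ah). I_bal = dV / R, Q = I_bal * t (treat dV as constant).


I_bal = dV / R = 0.0396 / 78.33 = 5.0555e-04 A
Q = I_bal * t = 5.0555e-04 * 5.14 = 0.002599 Ah

I=5.0555e-04 A, Q=0.002599 Ah


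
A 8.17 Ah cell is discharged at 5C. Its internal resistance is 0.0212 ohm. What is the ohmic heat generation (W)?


Step 1: I = C_rate * capacity = 5 * 8.17 = 40.85 A
Step 2: Q = I^2 * R = 40.85^2 * 0.0212 = 1668.7 * 0.0212 = 35.38 W

35.38 W


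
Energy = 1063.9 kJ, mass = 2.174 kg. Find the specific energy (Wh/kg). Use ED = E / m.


Convert: E = 1063.9 kJ = 295.53 Wh
ED = E / m = 295.53 / 2.174 = 135.9 Wh/kg

135.9 Wh/kg


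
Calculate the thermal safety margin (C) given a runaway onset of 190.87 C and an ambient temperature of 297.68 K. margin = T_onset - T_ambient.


Convert: T_ambient = 297.68 K = 24.53 C
margin = 190.87 - 24.53 = 166.34 C

166.34 C


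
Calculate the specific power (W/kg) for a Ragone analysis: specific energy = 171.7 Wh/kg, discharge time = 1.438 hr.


P_specific = E / t = 171.7 / 1.438 = 119.4 W/kg

119.4 W/kg


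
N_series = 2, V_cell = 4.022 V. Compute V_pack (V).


With 2 cells in series at 4.022 V each, V_pack = 8.044 V

8.044 V


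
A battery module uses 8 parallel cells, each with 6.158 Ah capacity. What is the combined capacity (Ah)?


Parallel capacities add: 8 * 6.158 Ah = 49.264 Ah

49.264 Ah


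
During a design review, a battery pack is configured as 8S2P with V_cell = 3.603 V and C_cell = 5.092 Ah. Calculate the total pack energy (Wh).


V_pack = 8 * 3.603 = 28.824 V
C_pack = 2 * 5.092 = 10.184 Ah
E = V_pack * C_pack = 28.824 * 10.184 = 293.5 Wh

293.5 Wh


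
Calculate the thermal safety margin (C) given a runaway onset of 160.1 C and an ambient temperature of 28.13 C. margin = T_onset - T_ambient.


Safety margin = 160.1 C - 28.13 C = 131.97 C

131.97 C


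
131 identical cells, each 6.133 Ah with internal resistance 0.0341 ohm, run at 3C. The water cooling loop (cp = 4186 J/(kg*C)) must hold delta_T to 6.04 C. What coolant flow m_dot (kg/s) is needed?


Step 1: I = 3 * 6.133 = 18.399 A
Step 2: Q_cell = I^2 * R = 18.399^2 * 0.0341 = 11.544 W
Step 3: Q_total = 131 * 11.544 = 1512.3 W
Step 4: m_dot = Q_total / (cp * dT) = 1512.3 / (4186 * 6.04) = 0.05981 kg/s

0.05981 kg/s


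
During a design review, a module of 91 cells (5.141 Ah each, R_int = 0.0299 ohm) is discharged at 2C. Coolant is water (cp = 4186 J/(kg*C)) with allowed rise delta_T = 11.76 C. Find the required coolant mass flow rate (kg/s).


Step 1: I = 2 * 5.141 = 10.282 A
Step 2: Q_cell = I^2 * R = 10.282^2 * 0.0299 = 3.161 W
Step 3: Q_total = 91 * 3.161 = 287.65 W
Step 4: m_dot = Q_total / (cp * dT) = 287.65 / (4186 * 11.76) = 0.005843 kg/s

0.005843 kg/s


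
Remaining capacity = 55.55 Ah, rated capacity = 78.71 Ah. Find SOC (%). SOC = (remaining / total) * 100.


SOC% = 55.55 / 78.71 * 100 = 70.58%

70.58%


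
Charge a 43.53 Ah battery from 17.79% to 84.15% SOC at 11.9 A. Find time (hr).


Step 1: dSOC = 84.15% - 17.79% = 66.36%
Step 2: delta_Ah = 43.53 * 66.36 / 100 = 28.887 Ah
Step 3: t = 28.887 / 11.9 = 2.427 hr

2.427 hr


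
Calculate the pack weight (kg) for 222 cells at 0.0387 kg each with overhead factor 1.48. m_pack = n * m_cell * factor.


m_pack = n * m_cell * overhead = 222 * 0.0387 * 1.48 = 12.72 kg

12.72 kg


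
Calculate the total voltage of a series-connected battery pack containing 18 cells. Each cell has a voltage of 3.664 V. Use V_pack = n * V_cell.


Series voltages add: 18 * 3.664 V = 65.952 V

65.952 V


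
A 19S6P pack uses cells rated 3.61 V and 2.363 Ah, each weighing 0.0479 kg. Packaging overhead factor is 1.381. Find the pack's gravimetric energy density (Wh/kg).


Step 1: V_pack = 19 * 3.61 = 68.59 V
Step 2: C_pack = 6 * 2.363 = 14.178 Ah
Step 3: E_pack = V_pack * C_pack = 68.59 * 14.178 = 972.47 Wh
Step 4: m_pack = 19 * 6 * 0.0479 * 1.381 = 7.5411 kg
Step 5: ED = E_pack / m_pack = 972.47 / 7.5411 = 129.0 Wh/kg

129.0 Wh/kg


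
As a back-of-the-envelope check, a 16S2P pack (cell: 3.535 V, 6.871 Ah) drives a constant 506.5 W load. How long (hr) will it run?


Step 1: E_pack = Ns * V_cell * Np * C_cell = 16 * 3.535 * 2 * 6.871 = 777.25 Wh
Step 2: t = E_pack / P = 777.25 / 506.5 = 1.535 hr

1.535 hr
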